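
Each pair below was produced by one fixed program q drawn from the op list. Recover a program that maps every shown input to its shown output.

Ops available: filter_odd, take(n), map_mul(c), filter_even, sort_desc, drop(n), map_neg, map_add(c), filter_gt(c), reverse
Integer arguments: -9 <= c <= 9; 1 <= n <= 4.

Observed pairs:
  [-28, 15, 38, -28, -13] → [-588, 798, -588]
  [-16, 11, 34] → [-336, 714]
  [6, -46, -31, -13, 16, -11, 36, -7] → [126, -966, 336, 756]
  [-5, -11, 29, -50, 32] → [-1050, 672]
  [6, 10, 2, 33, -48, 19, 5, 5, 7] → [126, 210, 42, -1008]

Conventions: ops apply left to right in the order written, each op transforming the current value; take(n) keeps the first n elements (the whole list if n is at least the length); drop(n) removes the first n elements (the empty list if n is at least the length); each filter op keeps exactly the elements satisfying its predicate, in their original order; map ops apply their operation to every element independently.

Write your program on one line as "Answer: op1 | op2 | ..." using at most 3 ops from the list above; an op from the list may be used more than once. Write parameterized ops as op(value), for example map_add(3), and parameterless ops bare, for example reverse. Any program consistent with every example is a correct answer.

map_mul(7) | filter_even | map_mul(3)

Check, running the answer program on each example:
  [-28, 15, 38, -28, -13] -> [-196, 105, 266, -196, -91] -> [-196, 266, -196] -> [-588, 798, -588]
  [-16, 11, 34] -> [-112, 77, 238] -> [-112, 238] -> [-336, 714]
  [6, -46, -31, -13, 16, -11, 36, -7] -> [42, -322, -217, -91, 112, -77, 252, -49] -> [42, -322, 112, 252] -> [126, -966, 336, 756]
  [-5, -11, 29, -50, 32] -> [-35, -77, 203, -350, 224] -> [-350, 224] -> [-1050, 672]
  [6, 10, 2, 33, -48, 19, 5, 5, 7] -> [42, 70, 14, 231, -336, 133, 35, 35, 49] -> [42, 70, 14, -336] -> [126, 210, 42, -1008]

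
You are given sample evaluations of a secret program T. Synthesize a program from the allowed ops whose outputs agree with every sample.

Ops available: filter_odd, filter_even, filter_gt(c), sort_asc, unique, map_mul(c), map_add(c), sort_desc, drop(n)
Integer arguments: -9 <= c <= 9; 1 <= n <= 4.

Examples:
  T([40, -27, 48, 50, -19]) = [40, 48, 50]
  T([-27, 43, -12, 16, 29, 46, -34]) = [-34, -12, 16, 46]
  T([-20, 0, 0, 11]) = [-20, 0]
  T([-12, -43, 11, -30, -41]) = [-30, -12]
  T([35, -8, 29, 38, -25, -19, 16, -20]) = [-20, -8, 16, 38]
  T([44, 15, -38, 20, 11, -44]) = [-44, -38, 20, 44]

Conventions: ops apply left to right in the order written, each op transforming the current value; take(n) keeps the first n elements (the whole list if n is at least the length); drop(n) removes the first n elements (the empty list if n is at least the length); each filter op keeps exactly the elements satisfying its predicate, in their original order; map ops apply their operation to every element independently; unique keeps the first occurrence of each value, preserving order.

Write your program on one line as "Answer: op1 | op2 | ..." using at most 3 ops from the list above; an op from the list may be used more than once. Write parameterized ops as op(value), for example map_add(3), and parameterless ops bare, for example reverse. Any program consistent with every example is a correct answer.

unique | sort_asc | filter_even

Check, running the answer program on each example:
  [40, -27, 48, 50, -19] -> [40, -27, 48, 50, -19] -> [-27, -19, 40, 48, 50] -> [40, 48, 50]
  [-27, 43, -12, 16, 29, 46, -34] -> [-27, 43, -12, 16, 29, 46, -34] -> [-34, -27, -12, 16, 29, 43, 46] -> [-34, -12, 16, 46]
  [-20, 0, 0, 11] -> [-20, 0, 11] -> [-20, 0, 11] -> [-20, 0]
  [-12, -43, 11, -30, -41] -> [-12, -43, 11, -30, -41] -> [-43, -41, -30, -12, 11] -> [-30, -12]
  [35, -8, 29, 38, -25, -19, 16, -20] -> [35, -8, 29, 38, -25, -19, 16, -20] -> [-25, -20, -19, -8, 16, 29, 35, 38] -> [-20, -8, 16, 38]
  [44, 15, -38, 20, 11, -44] -> [44, 15, -38, 20, 11, -44] -> [-44, -38, 11, 15, 20, 44] -> [-44, -38, 20, 44]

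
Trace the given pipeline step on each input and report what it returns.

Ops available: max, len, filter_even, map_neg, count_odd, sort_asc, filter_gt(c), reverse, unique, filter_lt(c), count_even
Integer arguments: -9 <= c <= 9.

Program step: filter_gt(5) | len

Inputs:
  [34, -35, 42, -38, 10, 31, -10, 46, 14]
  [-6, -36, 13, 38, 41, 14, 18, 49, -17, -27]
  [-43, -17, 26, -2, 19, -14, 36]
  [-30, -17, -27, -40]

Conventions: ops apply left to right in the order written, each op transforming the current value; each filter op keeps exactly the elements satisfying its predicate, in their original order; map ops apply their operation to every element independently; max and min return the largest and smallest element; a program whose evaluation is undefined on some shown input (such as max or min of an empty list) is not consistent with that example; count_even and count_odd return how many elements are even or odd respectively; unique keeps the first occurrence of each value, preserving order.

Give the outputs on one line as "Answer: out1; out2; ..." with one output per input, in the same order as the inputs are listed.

Execution, op by op:
  [34, -35, 42, -38, 10, 31, -10, 46, 14] -> [34, 42, 10, 31, 46, 14] -> 6
  [-6, -36, 13, 38, 41, 14, 18, 49, -17, -27] -> [13, 38, 41, 14, 18, 49] -> 6
  [-43, -17, 26, -2, 19, -14, 36] -> [26, 19, 36] -> 3
  [-30, -17, -27, -40] -> [] -> 0

6; 6; 3; 0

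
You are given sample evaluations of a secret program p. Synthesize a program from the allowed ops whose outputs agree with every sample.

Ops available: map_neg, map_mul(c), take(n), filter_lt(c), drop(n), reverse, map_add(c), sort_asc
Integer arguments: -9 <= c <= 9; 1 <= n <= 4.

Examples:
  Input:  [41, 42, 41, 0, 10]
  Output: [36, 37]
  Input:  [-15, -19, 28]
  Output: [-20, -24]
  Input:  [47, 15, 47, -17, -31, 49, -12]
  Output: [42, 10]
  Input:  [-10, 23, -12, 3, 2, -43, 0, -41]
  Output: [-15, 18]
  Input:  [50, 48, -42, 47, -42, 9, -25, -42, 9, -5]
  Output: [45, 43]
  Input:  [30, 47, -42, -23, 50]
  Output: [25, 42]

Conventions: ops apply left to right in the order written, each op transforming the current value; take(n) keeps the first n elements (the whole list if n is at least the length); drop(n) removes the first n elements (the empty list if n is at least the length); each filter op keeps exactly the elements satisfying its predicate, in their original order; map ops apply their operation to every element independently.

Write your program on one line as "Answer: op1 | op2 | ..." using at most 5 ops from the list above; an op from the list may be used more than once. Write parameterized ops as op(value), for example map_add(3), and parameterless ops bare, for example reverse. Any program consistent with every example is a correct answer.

map_add(-3) | map_add(-2) | take(3) | take(2)

Check, running the answer program on each example:
  [41, 42, 41, 0, 10] -> [38, 39, 38, -3, 7] -> [36, 37, 36, -5, 5] -> [36, 37, 36] -> [36, 37]
  [-15, -19, 28] -> [-18, -22, 25] -> [-20, -24, 23] -> [-20, -24, 23] -> [-20, -24]
  [47, 15, 47, -17, -31, 49, -12] -> [44, 12, 44, -20, -34, 46, -15] -> [42, 10, 42, -22, -36, 44, -17] -> [42, 10, 42] -> [42, 10]
  [-10, 23, -12, 3, 2, -43, 0, -41] -> [-13, 20, -15, 0, -1, -46, -3, -44] -> [-15, 18, -17, -2, -3, -48, -5, -46] -> [-15, 18, -17] -> [-15, 18]
  [50, 48, -42, 47, -42, 9, -25, -42, 9, -5] -> [47, 45, -45, 44, -45, 6, -28, -45, 6, -8] -> [45, 43, -47, 42, -47, 4, -30, -47, 4, -10] -> [45, 43, -47] -> [45, 43]
  [30, 47, -42, -23, 50] -> [27, 44, -45, -26, 47] -> [25, 42, -47, -28, 45] -> [25, 42, -47] -> [25, 42]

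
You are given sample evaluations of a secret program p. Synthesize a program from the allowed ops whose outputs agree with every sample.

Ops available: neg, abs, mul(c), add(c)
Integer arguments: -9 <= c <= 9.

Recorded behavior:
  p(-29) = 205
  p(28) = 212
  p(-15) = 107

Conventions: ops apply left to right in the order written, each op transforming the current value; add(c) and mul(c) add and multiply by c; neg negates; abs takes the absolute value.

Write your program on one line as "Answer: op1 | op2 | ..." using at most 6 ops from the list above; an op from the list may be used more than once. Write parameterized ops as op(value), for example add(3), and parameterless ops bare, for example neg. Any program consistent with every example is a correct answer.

add(1) | neg | mul(-7) | abs | add(9)

Check, running the answer program on each example:
  -29 -> -28 -> 28 -> -196 -> 196 -> 205
  28 -> 29 -> -29 -> 203 -> 203 -> 212
  -15 -> -14 -> 14 -> -98 -> 98 -> 107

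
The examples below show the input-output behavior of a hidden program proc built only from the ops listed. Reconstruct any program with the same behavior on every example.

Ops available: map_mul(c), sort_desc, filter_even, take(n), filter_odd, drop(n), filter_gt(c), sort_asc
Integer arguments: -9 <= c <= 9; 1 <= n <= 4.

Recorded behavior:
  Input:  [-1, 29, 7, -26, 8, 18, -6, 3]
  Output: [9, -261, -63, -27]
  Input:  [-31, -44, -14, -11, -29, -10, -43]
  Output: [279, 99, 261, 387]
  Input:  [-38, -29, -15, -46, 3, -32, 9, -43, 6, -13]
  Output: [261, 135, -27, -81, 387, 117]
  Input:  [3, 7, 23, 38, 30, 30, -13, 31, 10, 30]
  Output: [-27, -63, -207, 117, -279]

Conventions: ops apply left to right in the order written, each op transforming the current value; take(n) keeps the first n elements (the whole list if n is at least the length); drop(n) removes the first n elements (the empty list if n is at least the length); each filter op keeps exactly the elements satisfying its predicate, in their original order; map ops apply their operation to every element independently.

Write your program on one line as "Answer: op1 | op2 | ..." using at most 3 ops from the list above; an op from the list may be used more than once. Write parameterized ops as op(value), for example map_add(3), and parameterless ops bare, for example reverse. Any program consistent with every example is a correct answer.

filter_odd | map_mul(-9)

Check, running the answer program on each example:
  [-1, 29, 7, -26, 8, 18, -6, 3] -> [-1, 29, 7, 3] -> [9, -261, -63, -27]
  [-31, -44, -14, -11, -29, -10, -43] -> [-31, -11, -29, -43] -> [279, 99, 261, 387]
  [-38, -29, -15, -46, 3, -32, 9, -43, 6, -13] -> [-29, -15, 3, 9, -43, -13] -> [261, 135, -27, -81, 387, 117]
  [3, 7, 23, 38, 30, 30, -13, 31, 10, 30] -> [3, 7, 23, -13, 31] -> [-27, -63, -207, 117, -279]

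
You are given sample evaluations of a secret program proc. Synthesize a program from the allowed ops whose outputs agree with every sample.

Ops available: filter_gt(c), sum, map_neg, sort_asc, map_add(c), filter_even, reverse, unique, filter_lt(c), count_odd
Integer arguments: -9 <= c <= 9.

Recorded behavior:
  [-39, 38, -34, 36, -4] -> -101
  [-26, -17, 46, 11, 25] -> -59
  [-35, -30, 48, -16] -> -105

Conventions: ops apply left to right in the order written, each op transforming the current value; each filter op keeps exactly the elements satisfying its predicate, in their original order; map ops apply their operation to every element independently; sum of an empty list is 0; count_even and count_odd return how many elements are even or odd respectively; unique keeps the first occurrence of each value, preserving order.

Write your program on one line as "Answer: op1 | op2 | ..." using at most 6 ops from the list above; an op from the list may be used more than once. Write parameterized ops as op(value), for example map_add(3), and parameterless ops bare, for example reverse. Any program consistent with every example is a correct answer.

sort_asc | reverse | map_add(-8) | filter_lt(-6) | sum

Check, running the answer program on each example:
  [-39, 38, -34, 36, -4] -> [-39, -34, -4, 36, 38] -> [38, 36, -4, -34, -39] -> [30, 28, -12, -42, -47] -> [-12, -42, -47] -> -101
  [-26, -17, 46, 11, 25] -> [-26, -17, 11, 25, 46] -> [46, 25, 11, -17, -26] -> [38, 17, 3, -25, -34] -> [-25, -34] -> -59
  [-35, -30, 48, -16] -> [-35, -30, -16, 48] -> [48, -16, -30, -35] -> [40, -24, -38, -43] -> [-24, -38, -43] -> -105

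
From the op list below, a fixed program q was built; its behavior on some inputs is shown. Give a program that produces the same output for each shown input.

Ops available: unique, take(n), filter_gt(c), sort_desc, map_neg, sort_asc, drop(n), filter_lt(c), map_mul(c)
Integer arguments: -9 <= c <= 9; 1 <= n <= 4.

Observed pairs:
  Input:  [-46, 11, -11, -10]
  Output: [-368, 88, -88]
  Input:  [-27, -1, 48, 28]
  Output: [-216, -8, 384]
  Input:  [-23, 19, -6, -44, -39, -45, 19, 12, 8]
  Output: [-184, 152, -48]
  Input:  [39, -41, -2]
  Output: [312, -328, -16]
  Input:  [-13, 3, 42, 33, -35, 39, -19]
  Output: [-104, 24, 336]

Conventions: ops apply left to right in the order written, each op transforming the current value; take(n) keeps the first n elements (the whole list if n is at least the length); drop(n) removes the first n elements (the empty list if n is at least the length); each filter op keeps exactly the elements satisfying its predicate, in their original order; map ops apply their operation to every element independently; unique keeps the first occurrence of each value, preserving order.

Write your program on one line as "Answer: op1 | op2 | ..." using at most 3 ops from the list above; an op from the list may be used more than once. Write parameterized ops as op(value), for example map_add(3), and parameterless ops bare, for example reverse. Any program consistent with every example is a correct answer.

take(3) | map_mul(8)

Check, running the answer program on each example:
  [-46, 11, -11, -10] -> [-46, 11, -11] -> [-368, 88, -88]
  [-27, -1, 48, 28] -> [-27, -1, 48] -> [-216, -8, 384]
  [-23, 19, -6, -44, -39, -45, 19, 12, 8] -> [-23, 19, -6] -> [-184, 152, -48]
  [39, -41, -2] -> [39, -41, -2] -> [312, -328, -16]
  [-13, 3, 42, 33, -35, 39, -19] -> [-13, 3, 42] -> [-104, 24, 336]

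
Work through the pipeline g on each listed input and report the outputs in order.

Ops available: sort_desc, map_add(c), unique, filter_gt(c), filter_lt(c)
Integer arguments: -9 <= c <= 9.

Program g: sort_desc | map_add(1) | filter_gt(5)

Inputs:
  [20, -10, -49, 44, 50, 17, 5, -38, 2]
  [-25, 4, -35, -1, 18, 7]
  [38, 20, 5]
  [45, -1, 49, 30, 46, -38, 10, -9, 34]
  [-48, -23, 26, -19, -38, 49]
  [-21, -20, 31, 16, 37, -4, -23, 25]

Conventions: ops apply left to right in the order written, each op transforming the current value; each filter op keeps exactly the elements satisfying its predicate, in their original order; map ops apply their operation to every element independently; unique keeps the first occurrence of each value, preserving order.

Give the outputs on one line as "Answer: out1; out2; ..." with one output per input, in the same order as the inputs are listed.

Execution, op by op:
  [20, -10, -49, 44, 50, 17, 5, -38, 2] -> [50, 44, 20, 17, 5, 2, -10, -38, -49] -> [51, 45, 21, 18, 6, 3, -9, -37, -48] -> [51, 45, 21, 18, 6]
  [-25, 4, -35, -1, 18, 7] -> [18, 7, 4, -1, -25, -35] -> [19, 8, 5, 0, -24, -34] -> [19, 8]
  [38, 20, 5] -> [38, 20, 5] -> [39, 21, 6] -> [39, 21, 6]
  [45, -1, 49, 30, 46, -38, 10, -9, 34] -> [49, 46, 45, 34, 30, 10, -1, -9, -38] -> [50, 47, 46, 35, 31, 11, 0, -8, -37] -> [50, 47, 46, 35, 31, 11]
  [-48, -23, 26, -19, -38, 49] -> [49, 26, -19, -23, -38, -48] -> [50, 27, -18, -22, -37, -47] -> [50, 27]
  [-21, -20, 31, 16, 37, -4, -23, 25] -> [37, 31, 25, 16, -4, -20, -21, -23] -> [38, 32, 26, 17, -3, -19, -20, -22] -> [38, 32, 26, 17]

[51, 45, 21, 18, 6]; [19, 8]; [39, 21, 6]; [50, 47, 46, 35, 31, 11]; [50, 27]; [38, 32, 26, 17]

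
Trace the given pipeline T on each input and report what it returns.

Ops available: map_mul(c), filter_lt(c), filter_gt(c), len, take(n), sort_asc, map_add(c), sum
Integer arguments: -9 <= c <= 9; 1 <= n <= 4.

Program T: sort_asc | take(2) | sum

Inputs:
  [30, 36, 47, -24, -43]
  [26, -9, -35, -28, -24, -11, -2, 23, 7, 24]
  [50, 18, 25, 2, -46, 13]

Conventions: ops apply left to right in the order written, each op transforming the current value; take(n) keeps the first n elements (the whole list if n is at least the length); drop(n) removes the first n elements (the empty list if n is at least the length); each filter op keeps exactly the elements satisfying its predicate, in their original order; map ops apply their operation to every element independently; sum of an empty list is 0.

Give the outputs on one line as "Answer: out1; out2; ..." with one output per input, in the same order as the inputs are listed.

-67; -63; -44

Execution, op by op:
  [30, 36, 47, -24, -43] -> [-43, -24, 30, 36, 47] -> [-43, -24] -> -67
  [26, -9, -35, -28, -24, -11, -2, 23, 7, 24] -> [-35, -28, -24, -11, -9, -2, 7, 23, 24, 26] -> [-35, -28] -> -63
  [50, 18, 25, 2, -46, 13] -> [-46, 2, 13, 18, 25, 50] -> [-46, 2] -> -44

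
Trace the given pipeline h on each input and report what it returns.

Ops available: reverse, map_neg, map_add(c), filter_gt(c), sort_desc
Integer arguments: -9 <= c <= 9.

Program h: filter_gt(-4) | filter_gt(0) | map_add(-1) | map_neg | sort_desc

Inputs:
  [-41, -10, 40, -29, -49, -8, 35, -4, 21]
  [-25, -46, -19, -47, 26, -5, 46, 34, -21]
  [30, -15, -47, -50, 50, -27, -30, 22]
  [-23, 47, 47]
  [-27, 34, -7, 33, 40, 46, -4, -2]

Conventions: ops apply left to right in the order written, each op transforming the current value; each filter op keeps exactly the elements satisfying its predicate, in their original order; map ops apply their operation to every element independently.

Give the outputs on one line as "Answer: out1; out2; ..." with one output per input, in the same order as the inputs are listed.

[-20, -34, -39]; [-25, -33, -45]; [-21, -29, -49]; [-46, -46]; [-32, -33, -39, -45]

Execution, op by op:
  [-41, -10, 40, -29, -49, -8, 35, -4, 21] -> [40, 35, 21] -> [40, 35, 21] -> [39, 34, 20] -> [-39, -34, -20] -> [-20, -34, -39]
  [-25, -46, -19, -47, 26, -5, 46, 34, -21] -> [26, 46, 34] -> [26, 46, 34] -> [25, 45, 33] -> [-25, -45, -33] -> [-25, -33, -45]
  [30, -15, -47, -50, 50, -27, -30, 22] -> [30, 50, 22] -> [30, 50, 22] -> [29, 49, 21] -> [-29, -49, -21] -> [-21, -29, -49]
  [-23, 47, 47] -> [47, 47] -> [47, 47] -> [46, 46] -> [-46, -46] -> [-46, -46]
  [-27, 34, -7, 33, 40, 46, -4, -2] -> [34, 33, 40, 46, -2] -> [34, 33, 40, 46] -> [33, 32, 39, 45] -> [-33, -32, -39, -45] -> [-32, -33, -39, -45]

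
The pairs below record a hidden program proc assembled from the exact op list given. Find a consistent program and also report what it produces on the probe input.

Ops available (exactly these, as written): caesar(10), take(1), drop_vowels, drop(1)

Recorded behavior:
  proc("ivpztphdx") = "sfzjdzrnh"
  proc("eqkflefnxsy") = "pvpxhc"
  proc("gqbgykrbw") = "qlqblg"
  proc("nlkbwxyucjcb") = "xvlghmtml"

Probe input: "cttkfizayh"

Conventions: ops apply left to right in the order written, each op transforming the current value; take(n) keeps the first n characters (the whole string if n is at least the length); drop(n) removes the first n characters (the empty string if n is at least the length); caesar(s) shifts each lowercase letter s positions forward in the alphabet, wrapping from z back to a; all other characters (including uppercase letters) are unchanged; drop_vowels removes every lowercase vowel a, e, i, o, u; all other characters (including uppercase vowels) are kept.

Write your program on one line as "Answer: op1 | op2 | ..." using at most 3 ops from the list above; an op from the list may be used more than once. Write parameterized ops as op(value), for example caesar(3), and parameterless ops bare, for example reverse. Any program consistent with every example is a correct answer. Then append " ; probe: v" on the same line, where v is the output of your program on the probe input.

caesar(10) | drop_vowels ; probe: "mddpsjkr"

Check, running the answer program on each example:
  "ivpztphdx" -> "sfzjdzrnh" -> "sfzjdzrnh"
  "eqkflefnxsy" -> "oaupvopxhci" -> "pvpxhc"
  "gqbgykrbw" -> "qalqiublg" -> "qlqblg"
  "nlkbwxyucjcb" -> "xvulghiemtml" -> "xvlghmtml"
  probe: "cttkfizayh" -> "mddupsjkir" -> "mddpsjkr"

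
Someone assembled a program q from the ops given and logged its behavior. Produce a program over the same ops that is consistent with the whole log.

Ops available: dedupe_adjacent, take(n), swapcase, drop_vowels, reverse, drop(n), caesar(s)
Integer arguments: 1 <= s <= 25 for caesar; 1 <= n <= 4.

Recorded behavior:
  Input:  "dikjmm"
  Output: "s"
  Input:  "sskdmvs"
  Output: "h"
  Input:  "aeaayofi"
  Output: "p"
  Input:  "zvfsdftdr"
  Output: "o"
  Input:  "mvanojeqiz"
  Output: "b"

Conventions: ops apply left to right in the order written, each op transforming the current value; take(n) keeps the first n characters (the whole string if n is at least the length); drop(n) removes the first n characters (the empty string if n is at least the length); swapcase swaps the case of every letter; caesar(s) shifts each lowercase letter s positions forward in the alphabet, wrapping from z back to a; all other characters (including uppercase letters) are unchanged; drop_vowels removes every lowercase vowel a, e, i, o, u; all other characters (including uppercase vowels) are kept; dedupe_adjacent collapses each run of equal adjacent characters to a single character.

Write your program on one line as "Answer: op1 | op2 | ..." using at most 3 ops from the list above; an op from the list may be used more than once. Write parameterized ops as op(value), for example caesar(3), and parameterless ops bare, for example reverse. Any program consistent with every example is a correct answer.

take(1) | caesar(15)

Check, running the answer program on each example:
  "dikjmm" -> "d" -> "s"
  "sskdmvs" -> "s" -> "h"
  "aeaayofi" -> "a" -> "p"
  "zvfsdftdr" -> "z" -> "o"
  "mvanojeqiz" -> "m" -> "b"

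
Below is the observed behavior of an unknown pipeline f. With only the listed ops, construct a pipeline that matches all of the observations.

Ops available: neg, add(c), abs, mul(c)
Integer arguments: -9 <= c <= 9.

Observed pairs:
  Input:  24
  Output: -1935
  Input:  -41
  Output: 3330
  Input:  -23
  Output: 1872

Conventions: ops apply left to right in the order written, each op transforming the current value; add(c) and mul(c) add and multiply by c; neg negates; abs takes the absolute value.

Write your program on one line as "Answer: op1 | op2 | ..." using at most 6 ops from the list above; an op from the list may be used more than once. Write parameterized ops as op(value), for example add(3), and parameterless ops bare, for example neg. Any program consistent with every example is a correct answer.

mul(-3) | mul(3) | neg | mul(-9) | add(9)

Check, running the answer program on each example:
  24 -> -72 -> -216 -> 216 -> -1944 -> -1935
  -41 -> 123 -> 369 -> -369 -> 3321 -> 3330
  -23 -> 69 -> 207 -> -207 -> 1863 -> 1872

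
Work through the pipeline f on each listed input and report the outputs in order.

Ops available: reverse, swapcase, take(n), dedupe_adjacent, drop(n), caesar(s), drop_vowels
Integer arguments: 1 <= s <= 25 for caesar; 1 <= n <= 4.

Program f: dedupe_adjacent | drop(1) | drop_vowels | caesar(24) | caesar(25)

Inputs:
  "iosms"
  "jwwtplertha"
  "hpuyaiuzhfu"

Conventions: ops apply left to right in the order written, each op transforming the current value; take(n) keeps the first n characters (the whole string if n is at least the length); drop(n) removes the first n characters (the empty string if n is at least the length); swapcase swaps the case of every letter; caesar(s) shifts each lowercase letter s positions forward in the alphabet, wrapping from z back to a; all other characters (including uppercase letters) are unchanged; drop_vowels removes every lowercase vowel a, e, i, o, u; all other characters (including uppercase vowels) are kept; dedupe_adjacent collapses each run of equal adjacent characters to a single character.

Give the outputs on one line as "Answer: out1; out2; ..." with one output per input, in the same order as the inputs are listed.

Execution, op by op:
  "iosms" -> "iosms" -> "osms" -> "sms" -> "qkq" -> "pjp"
  "jwwtplertha" -> "jwtplertha" -> "wtplertha" -> "wtplrth" -> "urnjprf" -> "tqmioqe"
  "hpuyaiuzhfu" -> "hpuyaiuzhfu" -> "puyaiuzhfu" -> "pyzhf" -> "nwxfd" -> "mvwec"

"pjp"; "tqmioqe"; "mvwec"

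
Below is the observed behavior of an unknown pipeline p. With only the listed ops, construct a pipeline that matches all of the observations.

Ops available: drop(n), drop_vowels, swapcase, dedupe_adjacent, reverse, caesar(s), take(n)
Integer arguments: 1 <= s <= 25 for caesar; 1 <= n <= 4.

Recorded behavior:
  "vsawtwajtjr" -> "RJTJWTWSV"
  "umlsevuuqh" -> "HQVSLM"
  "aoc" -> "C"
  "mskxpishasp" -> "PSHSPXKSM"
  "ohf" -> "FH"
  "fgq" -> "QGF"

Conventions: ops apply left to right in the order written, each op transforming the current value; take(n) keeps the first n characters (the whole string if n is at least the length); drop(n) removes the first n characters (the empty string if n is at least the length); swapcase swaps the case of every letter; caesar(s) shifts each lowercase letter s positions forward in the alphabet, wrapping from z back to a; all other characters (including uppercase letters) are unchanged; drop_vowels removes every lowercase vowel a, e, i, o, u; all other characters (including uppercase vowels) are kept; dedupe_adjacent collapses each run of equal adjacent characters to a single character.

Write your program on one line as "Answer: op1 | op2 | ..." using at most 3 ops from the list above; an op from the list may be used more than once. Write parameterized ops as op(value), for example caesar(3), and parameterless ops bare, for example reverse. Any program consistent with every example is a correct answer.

reverse | drop_vowels | swapcase

Check, running the answer program on each example:
  "vsawtwajtjr" -> "rjtjawtwasv" -> "rjtjwtwsv" -> "RJTJWTWSV"
  "umlsevuuqh" -> "hquuveslmu" -> "hqvslm" -> "HQVSLM"
  "aoc" -> "coa" -> "c" -> "C"
  "mskxpishasp" -> "psahsipxksm" -> "pshspxksm" -> "PSHSPXKSM"
  "ohf" -> "fho" -> "fh" -> "FH"
  "fgq" -> "qgf" -> "qgf" -> "QGF"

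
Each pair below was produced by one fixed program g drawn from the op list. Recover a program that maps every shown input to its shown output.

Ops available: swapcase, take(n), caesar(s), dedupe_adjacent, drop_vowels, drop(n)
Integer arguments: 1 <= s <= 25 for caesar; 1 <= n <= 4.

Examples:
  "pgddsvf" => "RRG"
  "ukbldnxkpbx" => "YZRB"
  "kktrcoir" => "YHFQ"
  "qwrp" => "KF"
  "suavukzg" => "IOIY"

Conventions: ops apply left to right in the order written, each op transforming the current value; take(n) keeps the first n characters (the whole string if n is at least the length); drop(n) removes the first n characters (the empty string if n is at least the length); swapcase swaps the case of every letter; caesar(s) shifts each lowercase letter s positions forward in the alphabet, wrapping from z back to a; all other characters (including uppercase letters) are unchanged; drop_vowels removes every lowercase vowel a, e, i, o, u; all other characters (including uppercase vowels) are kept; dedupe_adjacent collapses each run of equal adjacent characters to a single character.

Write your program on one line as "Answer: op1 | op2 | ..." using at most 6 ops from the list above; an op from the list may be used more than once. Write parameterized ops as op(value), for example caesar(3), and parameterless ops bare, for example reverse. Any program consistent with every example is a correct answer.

caesar(25) | drop_vowels | drop(1) | caesar(15) | take(4) | swapcase

Check, running the answer program on each example:
  "pgddsvf" -> "ofccrue" -> "fccr" -> "ccr" -> "rrg" -> "rrg" -> "RRG"
  "ukbldnxkpbx" -> "tjakcmwjoaw" -> "tjkcmwjw" -> "jkcmwjw" -> "yzrblyl" -> "yzrb" -> "YZRB"
  "kktrcoir" -> "jjsqbnhq" -> "jjsqbnhq" -> "jsqbnhq" -> "yhfqcwf" -> "yhfq" -> "YHFQ"
  "qwrp" -> "pvqo" -> "pvq" -> "vq" -> "kf" -> "kf" -> "KF"
  "suavukzg" -> "rtzutjyf" -> "rtztjyf" -> "tztjyf" -> "ioiynu" -> "ioiy" -> "IOIY"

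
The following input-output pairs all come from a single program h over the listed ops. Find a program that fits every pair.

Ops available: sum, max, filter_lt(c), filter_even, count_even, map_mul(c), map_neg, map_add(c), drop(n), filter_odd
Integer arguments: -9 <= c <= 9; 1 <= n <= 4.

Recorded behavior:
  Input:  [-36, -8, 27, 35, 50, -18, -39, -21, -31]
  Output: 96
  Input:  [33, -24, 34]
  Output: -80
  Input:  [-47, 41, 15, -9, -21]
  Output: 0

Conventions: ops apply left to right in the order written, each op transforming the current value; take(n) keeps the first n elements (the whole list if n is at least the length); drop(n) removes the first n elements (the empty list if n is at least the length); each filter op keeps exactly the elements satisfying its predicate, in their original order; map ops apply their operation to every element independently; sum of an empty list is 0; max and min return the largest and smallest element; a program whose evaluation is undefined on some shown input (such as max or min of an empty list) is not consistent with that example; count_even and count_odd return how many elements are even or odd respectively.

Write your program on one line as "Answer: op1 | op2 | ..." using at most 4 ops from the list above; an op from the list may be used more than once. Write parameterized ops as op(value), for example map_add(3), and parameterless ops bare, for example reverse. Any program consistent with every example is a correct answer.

filter_even | map_mul(8) | map_neg | sum

Check, running the answer program on each example:
  [-36, -8, 27, 35, 50, -18, -39, -21, -31] -> [-36, -8, 50, -18] -> [-288, -64, 400, -144] -> [288, 64, -400, 144] -> 96
  [33, -24, 34] -> [-24, 34] -> [-192, 272] -> [192, -272] -> -80
  [-47, 41, 15, -9, -21] -> [] -> [] -> [] -> 0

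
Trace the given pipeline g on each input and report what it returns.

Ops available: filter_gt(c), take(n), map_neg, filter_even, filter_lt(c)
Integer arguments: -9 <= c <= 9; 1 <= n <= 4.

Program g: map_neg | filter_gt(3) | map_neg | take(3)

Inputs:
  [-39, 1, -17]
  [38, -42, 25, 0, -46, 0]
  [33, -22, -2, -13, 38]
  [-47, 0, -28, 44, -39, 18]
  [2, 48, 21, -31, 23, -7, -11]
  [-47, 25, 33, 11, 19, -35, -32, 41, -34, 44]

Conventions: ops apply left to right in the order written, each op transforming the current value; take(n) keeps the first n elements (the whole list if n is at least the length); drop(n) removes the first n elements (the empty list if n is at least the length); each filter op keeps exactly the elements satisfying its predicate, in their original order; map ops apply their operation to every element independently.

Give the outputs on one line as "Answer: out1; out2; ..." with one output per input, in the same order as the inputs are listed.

[-39, -17]; [-42, -46]; [-22, -13]; [-47, -28, -39]; [-31, -7, -11]; [-47, -35, -32]

Execution, op by op:
  [-39, 1, -17] -> [39, -1, 17] -> [39, 17] -> [-39, -17] -> [-39, -17]
  [38, -42, 25, 0, -46, 0] -> [-38, 42, -25, 0, 46, 0] -> [42, 46] -> [-42, -46] -> [-42, -46]
  [33, -22, -2, -13, 38] -> [-33, 22, 2, 13, -38] -> [22, 13] -> [-22, -13] -> [-22, -13]
  [-47, 0, -28, 44, -39, 18] -> [47, 0, 28, -44, 39, -18] -> [47, 28, 39] -> [-47, -28, -39] -> [-47, -28, -39]
  [2, 48, 21, -31, 23, -7, -11] -> [-2, -48, -21, 31, -23, 7, 11] -> [31, 7, 11] -> [-31, -7, -11] -> [-31, -7, -11]
  [-47, 25, 33, 11, 19, -35, -32, 41, -34, 44] -> [47, -25, -33, -11, -19, 35, 32, -41, 34, -44] -> [47, 35, 32, 34] -> [-47, -35, -32, -34] -> [-47, -35, -32]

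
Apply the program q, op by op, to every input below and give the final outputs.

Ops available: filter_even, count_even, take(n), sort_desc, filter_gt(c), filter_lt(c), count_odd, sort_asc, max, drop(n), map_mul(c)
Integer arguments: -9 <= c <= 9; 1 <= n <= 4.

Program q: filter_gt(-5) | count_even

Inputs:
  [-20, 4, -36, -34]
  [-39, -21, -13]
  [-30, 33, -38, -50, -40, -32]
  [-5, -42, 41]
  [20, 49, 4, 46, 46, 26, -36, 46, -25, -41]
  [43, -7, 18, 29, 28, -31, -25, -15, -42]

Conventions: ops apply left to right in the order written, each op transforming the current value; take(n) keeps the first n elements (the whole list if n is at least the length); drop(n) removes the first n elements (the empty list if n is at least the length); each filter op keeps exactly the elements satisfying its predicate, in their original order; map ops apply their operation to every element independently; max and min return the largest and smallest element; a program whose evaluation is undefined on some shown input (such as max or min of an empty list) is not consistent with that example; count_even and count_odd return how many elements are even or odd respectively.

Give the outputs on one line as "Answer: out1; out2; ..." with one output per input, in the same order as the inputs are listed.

1; 0; 0; 0; 6; 2

Execution, op by op:
  [-20, 4, -36, -34] -> [4] -> 1
  [-39, -21, -13] -> [] -> 0
  [-30, 33, -38, -50, -40, -32] -> [33] -> 0
  [-5, -42, 41] -> [41] -> 0
  [20, 49, 4, 46, 46, 26, -36, 46, -25, -41] -> [20, 49, 4, 46, 46, 26, 46] -> 6
  [43, -7, 18, 29, 28, -31, -25, -15, -42] -> [43, 18, 29, 28] -> 2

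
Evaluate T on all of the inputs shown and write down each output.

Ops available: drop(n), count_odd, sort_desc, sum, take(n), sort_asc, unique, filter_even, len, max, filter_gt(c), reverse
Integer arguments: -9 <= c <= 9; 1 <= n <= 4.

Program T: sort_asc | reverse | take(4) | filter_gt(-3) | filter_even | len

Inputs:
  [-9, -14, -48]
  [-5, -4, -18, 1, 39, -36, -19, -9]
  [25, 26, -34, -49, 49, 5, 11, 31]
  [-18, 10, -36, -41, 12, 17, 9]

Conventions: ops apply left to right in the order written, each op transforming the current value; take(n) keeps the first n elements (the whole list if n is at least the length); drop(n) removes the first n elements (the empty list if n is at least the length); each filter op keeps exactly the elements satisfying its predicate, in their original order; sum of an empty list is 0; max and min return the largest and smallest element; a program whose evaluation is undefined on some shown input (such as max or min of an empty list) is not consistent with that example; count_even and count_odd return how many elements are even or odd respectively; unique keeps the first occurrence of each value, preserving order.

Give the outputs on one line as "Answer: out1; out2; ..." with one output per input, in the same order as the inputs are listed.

Execution, op by op:
  [-9, -14, -48] -> [-48, -14, -9] -> [-9, -14, -48] -> [-9, -14, -48] -> [] -> [] -> 0
  [-5, -4, -18, 1, 39, -36, -19, -9] -> [-36, -19, -18, -9, -5, -4, 1, 39] -> [39, 1, -4, -5, -9, -18, -19, -36] -> [39, 1, -4, -5] -> [39, 1] -> [] -> 0
  [25, 26, -34, -49, 49, 5, 11, 31] -> [-49, -34, 5, 11, 25, 26, 31, 49] -> [49, 31, 26, 25, 11, 5, -34, -49] -> [49, 31, 26, 25] -> [49, 31, 26, 25] -> [26] -> 1
  [-18, 10, -36, -41, 12, 17, 9] -> [-41, -36, -18, 9, 10, 12, 17] -> [17, 12, 10, 9, -18, -36, -41] -> [17, 12, 10, 9] -> [17, 12, 10, 9] -> [12, 10] -> 2

0; 0; 1; 2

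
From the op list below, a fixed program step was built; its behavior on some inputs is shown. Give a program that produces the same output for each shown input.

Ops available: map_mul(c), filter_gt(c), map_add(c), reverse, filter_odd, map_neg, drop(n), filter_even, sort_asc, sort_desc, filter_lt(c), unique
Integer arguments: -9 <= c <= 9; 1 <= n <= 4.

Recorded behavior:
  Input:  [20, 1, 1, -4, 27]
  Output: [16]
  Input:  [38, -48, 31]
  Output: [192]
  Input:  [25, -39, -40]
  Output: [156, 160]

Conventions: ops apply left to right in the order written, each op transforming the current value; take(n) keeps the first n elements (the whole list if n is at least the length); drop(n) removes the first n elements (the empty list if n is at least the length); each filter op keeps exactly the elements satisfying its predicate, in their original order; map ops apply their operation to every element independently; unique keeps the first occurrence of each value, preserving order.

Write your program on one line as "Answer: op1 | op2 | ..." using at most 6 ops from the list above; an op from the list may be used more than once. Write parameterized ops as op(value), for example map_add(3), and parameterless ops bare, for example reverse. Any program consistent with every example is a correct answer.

unique | map_neg | map_mul(4) | reverse | sort_asc | filter_gt(-2)

Check, running the answer program on each example:
  [20, 1, 1, -4, 27] -> [20, 1, -4, 27] -> [-20, -1, 4, -27] -> [-80, -4, 16, -108] -> [-108, 16, -4, -80] -> [-108, -80, -4, 16] -> [16]
  [38, -48, 31] -> [38, -48, 31] -> [-38, 48, -31] -> [-152, 192, -124] -> [-124, 192, -152] -> [-152, -124, 192] -> [192]
  [25, -39, -40] -> [25, -39, -40] -> [-25, 39, 40] -> [-100, 156, 160] -> [160, 156, -100] -> [-100, 156, 160] -> [156, 160]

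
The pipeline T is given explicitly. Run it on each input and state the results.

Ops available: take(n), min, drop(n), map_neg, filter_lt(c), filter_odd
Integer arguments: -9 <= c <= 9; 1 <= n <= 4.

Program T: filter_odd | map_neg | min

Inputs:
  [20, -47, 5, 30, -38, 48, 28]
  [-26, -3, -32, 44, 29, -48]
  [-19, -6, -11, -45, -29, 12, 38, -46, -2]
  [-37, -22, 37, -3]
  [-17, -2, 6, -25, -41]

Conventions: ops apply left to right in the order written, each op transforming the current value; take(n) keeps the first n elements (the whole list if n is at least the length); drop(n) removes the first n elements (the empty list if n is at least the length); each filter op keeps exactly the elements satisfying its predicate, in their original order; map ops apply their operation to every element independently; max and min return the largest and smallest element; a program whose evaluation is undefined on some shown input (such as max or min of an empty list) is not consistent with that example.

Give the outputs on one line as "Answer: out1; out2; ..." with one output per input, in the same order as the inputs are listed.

-5; -29; 11; -37; 17

Execution, op by op:
  [20, -47, 5, 30, -38, 48, 28] -> [-47, 5] -> [47, -5] -> -5
  [-26, -3, -32, 44, 29, -48] -> [-3, 29] -> [3, -29] -> -29
  [-19, -6, -11, -45, -29, 12, 38, -46, -2] -> [-19, -11, -45, -29] -> [19, 11, 45, 29] -> 11
  [-37, -22, 37, -3] -> [-37, 37, -3] -> [37, -37, 3] -> -37
  [-17, -2, 6, -25, -41] -> [-17, -25, -41] -> [17, 25, 41] -> 17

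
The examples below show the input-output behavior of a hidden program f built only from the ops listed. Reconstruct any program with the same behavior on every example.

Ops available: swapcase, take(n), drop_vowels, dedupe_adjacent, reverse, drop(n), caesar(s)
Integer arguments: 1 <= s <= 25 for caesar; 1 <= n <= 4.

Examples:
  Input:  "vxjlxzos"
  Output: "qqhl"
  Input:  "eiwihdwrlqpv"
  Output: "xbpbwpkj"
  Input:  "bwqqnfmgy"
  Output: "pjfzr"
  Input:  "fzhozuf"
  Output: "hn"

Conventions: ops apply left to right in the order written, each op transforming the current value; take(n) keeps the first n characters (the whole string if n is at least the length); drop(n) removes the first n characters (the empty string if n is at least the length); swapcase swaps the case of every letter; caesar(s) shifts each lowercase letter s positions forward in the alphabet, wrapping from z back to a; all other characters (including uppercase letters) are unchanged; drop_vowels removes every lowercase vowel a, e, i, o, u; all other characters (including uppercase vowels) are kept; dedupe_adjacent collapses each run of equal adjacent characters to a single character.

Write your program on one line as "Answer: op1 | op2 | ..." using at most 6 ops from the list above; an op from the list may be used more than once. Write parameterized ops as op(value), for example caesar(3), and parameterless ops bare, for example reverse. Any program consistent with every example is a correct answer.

caesar(21) | drop_vowels | caesar(24) | dedupe_adjacent | drop_vowels

Check, running the answer program on each example:
  "vxjlxzos" -> "qsegsujn" -> "qsgsjn" -> "oqeqhl" -> "oqeqhl" -> "qqhl"
  "eiwihdwrlqpv" -> "zdrdcyrmglkq" -> "zdrdcyrmglkq" -> "xbpbawpkejio" -> "xbpbawpkejio" -> "xbpbwpkj"
  "bwqqnfmgy" -> "wrlliahbt" -> "wrllhbt" -> "upjjfzr" -> "upjfzr" -> "pjfzr"
  "fzhozuf" -> "aucjupa" -> "cjp" -> "ahn" -> "ahn" -> "hn"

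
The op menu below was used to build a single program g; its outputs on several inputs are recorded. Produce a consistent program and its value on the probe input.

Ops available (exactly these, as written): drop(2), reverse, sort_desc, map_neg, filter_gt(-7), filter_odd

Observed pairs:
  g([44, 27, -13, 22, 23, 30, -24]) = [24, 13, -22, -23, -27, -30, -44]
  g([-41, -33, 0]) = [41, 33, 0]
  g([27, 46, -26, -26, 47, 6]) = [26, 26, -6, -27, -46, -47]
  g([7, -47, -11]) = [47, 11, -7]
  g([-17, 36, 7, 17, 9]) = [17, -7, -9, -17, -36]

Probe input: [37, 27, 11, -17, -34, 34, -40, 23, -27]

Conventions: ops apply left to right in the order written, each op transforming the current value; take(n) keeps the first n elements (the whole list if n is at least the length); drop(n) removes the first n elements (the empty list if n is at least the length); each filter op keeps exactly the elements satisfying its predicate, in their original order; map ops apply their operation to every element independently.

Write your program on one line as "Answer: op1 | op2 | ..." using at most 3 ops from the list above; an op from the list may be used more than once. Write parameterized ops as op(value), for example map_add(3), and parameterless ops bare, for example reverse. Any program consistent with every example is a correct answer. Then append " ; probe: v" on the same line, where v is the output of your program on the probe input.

reverse | map_neg | sort_desc ; probe: [40, 34, 27, 17, -11, -23, -27, -34, -37]

Check, running the answer program on each example:
  [44, 27, -13, 22, 23, 30, -24] -> [-24, 30, 23, 22, -13, 27, 44] -> [24, -30, -23, -22, 13, -27, -44] -> [24, 13, -22, -23, -27, -30, -44]
  [-41, -33, 0] -> [0, -33, -41] -> [0, 33, 41] -> [41, 33, 0]
  [27, 46, -26, -26, 47, 6] -> [6, 47, -26, -26, 46, 27] -> [-6, -47, 26, 26, -46, -27] -> [26, 26, -6, -27, -46, -47]
  [7, -47, -11] -> [-11, -47, 7] -> [11, 47, -7] -> [47, 11, -7]
  [-17, 36, 7, 17, 9] -> [9, 17, 7, 36, -17] -> [-9, -17, -7, -36, 17] -> [17, -7, -9, -17, -36]
  probe: [37, 27, 11, -17, -34, 34, -40, 23, -27] -> [-27, 23, -40, 34, -34, -17, 11, 27, 37] -> [27, -23, 40, -34, 34, 17, -11, -27, -37] -> [40, 34, 27, 17, -11, -23, -27, -34, -37]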